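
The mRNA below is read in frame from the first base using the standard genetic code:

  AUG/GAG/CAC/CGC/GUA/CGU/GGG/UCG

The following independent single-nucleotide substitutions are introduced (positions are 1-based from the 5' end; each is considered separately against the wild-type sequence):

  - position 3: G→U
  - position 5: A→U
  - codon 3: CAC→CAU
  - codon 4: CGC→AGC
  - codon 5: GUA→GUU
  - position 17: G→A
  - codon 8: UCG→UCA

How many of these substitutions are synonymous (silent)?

Codon 1: AUG (Met) → AUU (Ile) — missense.
Codon 2: GAG (Glu) → GUG (Val) — missense.
Codon 3: CAC (His) → CAU (His) — synonymous.
Codon 4: CGC (Arg) → AGC (Ser) — missense.
Codon 5: GUA (Val) → GUU (Val) — synonymous.
Codon 6: CGU (Arg) → CAU (His) — missense.
Codon 8: UCG (Ser) → UCA (Ser) — synonymous.
Synonymous: 3 of 7.

3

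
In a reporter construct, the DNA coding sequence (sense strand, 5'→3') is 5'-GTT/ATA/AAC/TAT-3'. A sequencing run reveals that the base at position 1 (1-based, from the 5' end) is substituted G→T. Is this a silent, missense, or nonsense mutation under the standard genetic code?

missense

Position 1 falls in codon 1: GTT → Val.
After the substitution the codon is TTT → Phe.
Val ≠ Phe, so this is a missense mutation.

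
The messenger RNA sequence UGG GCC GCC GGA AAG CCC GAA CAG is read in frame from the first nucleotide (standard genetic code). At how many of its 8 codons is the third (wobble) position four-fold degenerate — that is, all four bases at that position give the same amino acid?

4

Codon 1 UGG (Trp): third position 1-fold.
Codon 2 GCC (Ala): third position 4-fold.
Codon 3 GCC (Ala): third position 4-fold.
Codon 4 GGA (Gly): third position 4-fold.
Codon 5 AAG (Lys): third position 2-fold.
Codon 6 CCC (Pro): third position 4-fold.
Codon 7 GAA (Glu): third position 2-fold.
Codon 8 CAG (Gln): third position 2-fold.
Four-fold degenerate third positions: 4.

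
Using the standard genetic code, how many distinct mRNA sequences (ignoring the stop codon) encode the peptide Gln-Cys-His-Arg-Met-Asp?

96

Gln: 2 codons.
Cys: 2 codons.
His: 2 codons.
Arg: 6 codons.
Met: 1 codon.
Asp: 2 codons.
2 × 2 × 2 × 6 × 1 × 2 = 96.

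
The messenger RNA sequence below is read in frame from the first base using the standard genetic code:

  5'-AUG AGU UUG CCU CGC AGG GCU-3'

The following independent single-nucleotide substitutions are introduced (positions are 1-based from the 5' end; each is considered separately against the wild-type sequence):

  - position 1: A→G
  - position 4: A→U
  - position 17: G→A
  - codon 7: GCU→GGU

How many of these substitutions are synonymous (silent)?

0

Codon 1: AUG (Met) → GUG (Val) — missense.
Codon 2: AGU (Ser) → UGU (Cys) — missense.
Codon 6: AGG (Arg) → AAG (Lys) — missense.
Codon 7: GCU (Ala) → GGU (Gly) — missense.
Synonymous: 0 of 4.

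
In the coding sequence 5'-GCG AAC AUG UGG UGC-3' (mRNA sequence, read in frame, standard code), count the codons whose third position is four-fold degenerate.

1

Codon 1 GCG (Ala): third position 4-fold.
Codon 2 AAC (Asn): third position 2-fold.
Codon 3 AUG (Met): third position 1-fold.
Codon 4 UGG (Trp): third position 1-fold.
Codon 5 UGC (Cys): third position 2-fold.
Four-fold degenerate third positions: 1.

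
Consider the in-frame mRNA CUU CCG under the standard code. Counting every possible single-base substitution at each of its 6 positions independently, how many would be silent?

Codon 1 (CUU, Leu): 3 synonymous substitutions.
Codon 2 (CCG, Pro): 3 synonymous substitutions.
Total: 3 + 3 = 6.

6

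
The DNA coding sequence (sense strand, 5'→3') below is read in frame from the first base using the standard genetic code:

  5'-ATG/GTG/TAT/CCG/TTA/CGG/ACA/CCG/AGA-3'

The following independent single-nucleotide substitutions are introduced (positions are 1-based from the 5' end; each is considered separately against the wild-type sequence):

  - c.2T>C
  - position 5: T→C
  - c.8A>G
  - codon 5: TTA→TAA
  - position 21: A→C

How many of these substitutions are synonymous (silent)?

Codon 1: ATG (Met) → ACG (Thr) — missense.
Codon 2: GTG (Val) → GCG (Ala) — missense.
Codon 3: TAT (Tyr) → TGT (Cys) — missense.
Codon 5: TTA (Leu) → TAA (Stop) — nonsense.
Codon 7: ACA (Thr) → ACC (Thr) — synonymous.
Synonymous: 1 of 5.

1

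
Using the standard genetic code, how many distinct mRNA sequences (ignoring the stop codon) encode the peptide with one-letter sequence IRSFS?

Ile: 3 codons.
Arg: 6 codons.
Ser: 6 codons.
Phe: 2 codons.
Ser: 6 codons.
3 × 6 × 6 × 2 × 6 = 1296.

1296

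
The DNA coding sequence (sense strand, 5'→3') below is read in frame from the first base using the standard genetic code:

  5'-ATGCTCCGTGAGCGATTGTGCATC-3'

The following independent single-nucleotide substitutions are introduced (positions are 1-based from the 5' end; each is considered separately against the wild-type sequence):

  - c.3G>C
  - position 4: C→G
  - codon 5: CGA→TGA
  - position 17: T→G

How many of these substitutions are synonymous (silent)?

Codon 1: ATG (Met) → ATC (Ile) — missense.
Codon 2: CTC (Leu) → GTC (Val) — missense.
Codon 5: CGA (Arg) → TGA (Stop) — nonsense.
Codon 6: TTG (Leu) → TGG (Trp) — missense.
Synonymous: 0 of 4.

0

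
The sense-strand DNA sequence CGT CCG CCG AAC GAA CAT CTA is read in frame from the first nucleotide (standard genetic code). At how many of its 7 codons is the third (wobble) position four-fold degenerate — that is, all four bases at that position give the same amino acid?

Codon 1 CGT (Arg): third position 4-fold.
Codon 2 CCG (Pro): third position 4-fold.
Codon 3 CCG (Pro): third position 4-fold.
Codon 4 AAC (Asn): third position 2-fold.
Codon 5 GAA (Glu): third position 2-fold.
Codon 6 CAT (His): third position 2-fold.
Codon 7 CTA (Leu): third position 4-fold.
Four-fold degenerate third positions: 4.

4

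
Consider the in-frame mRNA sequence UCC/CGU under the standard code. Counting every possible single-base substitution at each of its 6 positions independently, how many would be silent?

Codon 1 (UCC, Ser): 3 synonymous substitutions.
Codon 2 (CGU, Arg): 3 synonymous substitutions.
Total: 3 + 3 = 6.

6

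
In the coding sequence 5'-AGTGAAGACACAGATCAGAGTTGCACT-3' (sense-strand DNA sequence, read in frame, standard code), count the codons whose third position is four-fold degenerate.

Codon 1 AGT (Ser): third position 2-fold.
Codon 2 GAA (Glu): third position 2-fold.
Codon 3 GAC (Asp): third position 2-fold.
Codon 4 ACA (Thr): third position 4-fold.
Codon 5 GAT (Asp): third position 2-fold.
Codon 6 CAG (Gln): third position 2-fold.
Codon 7 AGT (Ser): third position 2-fold.
Codon 8 TGC (Cys): third position 2-fold.
Codon 9 ACT (Thr): third position 4-fold.
Four-fold degenerate third positions: 2.

2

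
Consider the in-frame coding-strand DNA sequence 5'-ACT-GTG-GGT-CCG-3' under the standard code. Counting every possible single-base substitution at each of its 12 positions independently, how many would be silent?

12

Codon 1 (ACT, Thr): 3 synonymous substitutions.
Codon 2 (GTG, Val): 3 synonymous substitutions.
Codon 3 (GGT, Gly): 3 synonymous substitutions.
Codon 4 (CCG, Pro): 3 synonymous substitutions.
Total: 3 + 3 + 3 + 3 = 12.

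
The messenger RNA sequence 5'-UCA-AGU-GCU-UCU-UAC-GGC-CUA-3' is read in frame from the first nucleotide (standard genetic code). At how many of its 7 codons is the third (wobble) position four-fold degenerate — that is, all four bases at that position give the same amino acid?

5

Codon 1 UCA (Ser): third position 4-fold.
Codon 2 AGU (Ser): third position 2-fold.
Codon 3 GCU (Ala): third position 4-fold.
Codon 4 UCU (Ser): third position 4-fold.
Codon 5 UAC (Tyr): third position 2-fold.
Codon 6 GGC (Gly): third position 4-fold.
Codon 7 CUA (Leu): third position 4-fold.
Four-fold degenerate third positions: 5.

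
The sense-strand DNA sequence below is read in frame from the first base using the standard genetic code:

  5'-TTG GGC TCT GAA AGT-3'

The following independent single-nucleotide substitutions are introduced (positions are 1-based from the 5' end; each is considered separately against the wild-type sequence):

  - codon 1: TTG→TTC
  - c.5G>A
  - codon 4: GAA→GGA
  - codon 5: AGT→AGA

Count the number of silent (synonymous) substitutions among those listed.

0

Codon 1: TTG (Leu) → TTC (Phe) — missense.
Codon 2: GGC (Gly) → GAC (Asp) — missense.
Codon 4: GAA (Glu) → GGA (Gly) — missense.
Codon 5: AGT (Ser) → AGA (Arg) — missense.
Synonymous: 0 of 4.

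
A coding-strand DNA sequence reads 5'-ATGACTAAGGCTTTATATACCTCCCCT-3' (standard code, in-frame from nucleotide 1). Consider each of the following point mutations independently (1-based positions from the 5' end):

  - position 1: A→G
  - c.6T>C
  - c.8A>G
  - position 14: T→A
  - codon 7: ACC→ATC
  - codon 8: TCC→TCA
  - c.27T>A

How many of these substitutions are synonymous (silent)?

Codon 1: ATG (Met) → GTG (Val) — missense.
Codon 2: ACT (Thr) → ACC (Thr) — synonymous.
Codon 3: AAG (Lys) → AGG (Arg) — missense.
Codon 5: TTA (Leu) → TAA (Stop) — nonsense.
Codon 7: ACC (Thr) → ATC (Ile) — missense.
Codon 8: TCC (Ser) → TCA (Ser) — synonymous.
Codon 9: CCT (Pro) → CCA (Pro) — synonymous.
Synonymous: 3 of 7.

3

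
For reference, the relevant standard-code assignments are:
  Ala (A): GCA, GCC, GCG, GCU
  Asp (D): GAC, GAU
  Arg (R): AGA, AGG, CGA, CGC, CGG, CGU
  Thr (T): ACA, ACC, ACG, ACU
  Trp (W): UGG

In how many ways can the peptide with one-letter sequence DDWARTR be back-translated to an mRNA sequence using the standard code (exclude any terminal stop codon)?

2304

Asp: 2 codons.
Asp: 2 codons.
Trp: 1 codon.
Ala: 4 codons.
Arg: 6 codons.
Thr: 4 codons.
Arg: 6 codons.
2 × 2 × 1 × 4 × 6 × 4 × 6 = 2304.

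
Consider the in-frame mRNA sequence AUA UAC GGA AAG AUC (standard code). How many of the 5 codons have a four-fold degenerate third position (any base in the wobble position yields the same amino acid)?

Codon 1 AUA (Ile): third position 3-fold.
Codon 2 UAC (Tyr): third position 2-fold.
Codon 3 GGA (Gly): third position 4-fold.
Codon 4 AAG (Lys): third position 2-fold.
Codon 5 AUC (Ile): third position 3-fold.
Four-fold degenerate third positions: 1.

1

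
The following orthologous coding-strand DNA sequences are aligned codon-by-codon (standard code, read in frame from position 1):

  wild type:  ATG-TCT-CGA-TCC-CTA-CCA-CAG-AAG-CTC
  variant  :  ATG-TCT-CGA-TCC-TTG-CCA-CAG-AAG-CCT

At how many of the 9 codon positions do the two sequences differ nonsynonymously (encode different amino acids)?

1

Codon 1: ATG Met / ATG Met — identical.
Codon 2: TCT Ser / TCT Ser — identical.
Codon 3: CGA Arg / CGA Arg — identical.
Codon 4: TCC Ser / TCC Ser — identical.
Codon 5: CTA Leu / TTG Leu — synonymous.
Codon 6: CCA Pro / CCA Pro — identical.
Codon 7: CAG Gln / CAG Gln — identical.
Codon 8: AAG Lys / AAG Lys — identical.
Codon 9: CTC Leu / CCT Pro — nonsynonymous.
Nonsynonymous differences: 1.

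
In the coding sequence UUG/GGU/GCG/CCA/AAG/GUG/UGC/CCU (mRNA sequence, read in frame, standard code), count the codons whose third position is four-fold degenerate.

5

Codon 1 UUG (Leu): third position 2-fold.
Codon 2 GGU (Gly): third position 4-fold.
Codon 3 GCG (Ala): third position 4-fold.
Codon 4 CCA (Pro): third position 4-fold.
Codon 5 AAG (Lys): third position 2-fold.
Codon 6 GUG (Val): third position 4-fold.
Codon 7 UGC (Cys): third position 2-fold.
Codon 8 CCU (Pro): third position 4-fold.
Four-fold degenerate third positions: 5.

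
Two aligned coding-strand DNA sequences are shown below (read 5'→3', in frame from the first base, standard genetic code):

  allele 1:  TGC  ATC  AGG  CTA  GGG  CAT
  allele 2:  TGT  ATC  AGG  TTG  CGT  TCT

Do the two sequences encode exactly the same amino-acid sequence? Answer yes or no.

Codon 1: TGC Cys / TGT Cys — synonymous.
Codon 2: ATC Ile / ATC Ile — identical.
Codon 3: AGG Arg / AGG Arg — identical.
Codon 4: CTA Leu / TTG Leu — synonymous.
Codon 5: GGG Gly / CGT Arg — nonsynonymous.
Codon 6: CAT His / TCT Ser — nonsynonymous.
Nonsynonymous differences: 2 → different protein.

no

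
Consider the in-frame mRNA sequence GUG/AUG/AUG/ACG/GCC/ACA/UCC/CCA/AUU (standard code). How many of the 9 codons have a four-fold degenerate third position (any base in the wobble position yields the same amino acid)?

6

Codon 1 GUG (Val): third position 4-fold.
Codon 2 AUG (Met): third position 1-fold.
Codon 3 AUG (Met): third position 1-fold.
Codon 4 ACG (Thr): third position 4-fold.
Codon 5 GCC (Ala): third position 4-fold.
Codon 6 ACA (Thr): third position 4-fold.
Codon 7 UCC (Ser): third position 4-fold.
Codon 8 CCA (Pro): third position 4-fold.
Codon 9 AUU (Ile): third position 3-fold.
Four-fold degenerate third positions: 6.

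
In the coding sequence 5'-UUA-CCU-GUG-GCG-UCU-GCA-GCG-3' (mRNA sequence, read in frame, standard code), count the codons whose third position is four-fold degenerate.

Codon 1 UUA (Leu): third position 2-fold.
Codon 2 CCU (Pro): third position 4-fold.
Codon 3 GUG (Val): third position 4-fold.
Codon 4 GCG (Ala): third position 4-fold.
Codon 5 UCU (Ser): third position 4-fold.
Codon 6 GCA (Ala): third position 4-fold.
Codon 7 GCG (Ala): third position 4-fold.
Four-fold degenerate third positions: 6.

6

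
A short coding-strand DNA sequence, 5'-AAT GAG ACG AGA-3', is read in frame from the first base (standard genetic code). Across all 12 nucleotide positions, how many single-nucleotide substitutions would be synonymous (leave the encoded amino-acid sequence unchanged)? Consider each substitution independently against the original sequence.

7

Codon 1 (AAT, Asn): 1 synonymous substitution.
Codon 2 (GAG, Glu): 1 synonymous substitution.
Codon 3 (ACG, Thr): 3 synonymous substitutions.
Codon 4 (AGA, Arg): 2 synonymous substitutions.
Total: 1 + 1 + 3 + 2 = 7.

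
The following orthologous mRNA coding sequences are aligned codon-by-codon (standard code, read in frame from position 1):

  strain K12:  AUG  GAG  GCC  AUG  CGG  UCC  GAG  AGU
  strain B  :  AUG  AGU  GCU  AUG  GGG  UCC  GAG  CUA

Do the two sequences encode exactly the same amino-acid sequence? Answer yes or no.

no

Codon 1: AUG Met / AUG Met — identical.
Codon 2: GAG Glu / AGU Ser — nonsynonymous.
Codon 3: GCC Ala / GCU Ala — synonymous.
Codon 4: AUG Met / AUG Met — identical.
Codon 5: CGG Arg / GGG Gly — nonsynonymous.
Codon 6: UCC Ser / UCC Ser — identical.
Codon 7: GAG Glu / GAG Glu — identical.
Codon 8: AGU Ser / CUA Leu — nonsynonymous.
Nonsynonymous differences: 3 → different protein.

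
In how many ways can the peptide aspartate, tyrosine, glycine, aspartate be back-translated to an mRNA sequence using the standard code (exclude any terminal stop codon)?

32

Asp: 2 codons.
Tyr: 2 codons.
Gly: 4 codons.
Asp: 2 codons.
2 × 2 × 4 × 2 = 32.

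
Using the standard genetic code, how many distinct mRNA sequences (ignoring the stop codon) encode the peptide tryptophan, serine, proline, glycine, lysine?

192

Trp: 1 codon.
Ser: 6 codons.
Pro: 4 codons.
Gly: 4 codons.
Lys: 2 codons.
1 × 6 × 4 × 4 × 2 = 192.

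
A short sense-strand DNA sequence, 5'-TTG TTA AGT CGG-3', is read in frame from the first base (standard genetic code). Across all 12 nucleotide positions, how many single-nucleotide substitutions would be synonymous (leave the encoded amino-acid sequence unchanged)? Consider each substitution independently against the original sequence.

Codon 1 (TTG, Leu): 2 synonymous substitutions.
Codon 2 (TTA, Leu): 2 synonymous substitutions.
Codon 3 (AGT, Ser): 1 synonymous substitution.
Codon 4 (CGG, Arg): 4 synonymous substitutions.
Total: 2 + 2 + 1 + 4 = 9.

9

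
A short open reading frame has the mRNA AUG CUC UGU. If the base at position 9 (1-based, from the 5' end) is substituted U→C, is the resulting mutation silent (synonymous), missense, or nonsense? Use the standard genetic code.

silent

Position 9 falls in codon 3: UGU → Cys.
After the substitution the codon is UGC → Cys.
Both encode Cys, so the change is synonymous.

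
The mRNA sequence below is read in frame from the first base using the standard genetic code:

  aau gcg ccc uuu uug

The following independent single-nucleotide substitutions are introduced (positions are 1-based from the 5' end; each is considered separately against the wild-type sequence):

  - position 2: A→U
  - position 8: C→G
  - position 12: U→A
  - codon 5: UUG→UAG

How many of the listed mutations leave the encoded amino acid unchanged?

Codon 1: AAU (Asn) → AUU (Ile) — missense.
Codon 3: CCC (Pro) → CGC (Arg) — missense.
Codon 4: UUU (Phe) → UUA (Leu) — missense.
Codon 5: UUG (Leu) → UAG (Stop) — nonsense.
Synonymous: 0 of 4.

0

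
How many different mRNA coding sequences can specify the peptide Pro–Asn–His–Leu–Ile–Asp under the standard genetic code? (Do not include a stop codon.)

Pro: 4 codons.
Asn: 2 codons.
His: 2 codons.
Leu: 6 codons.
Ile: 3 codons.
Asp: 2 codons.
4 × 2 × 2 × 6 × 3 × 2 = 576.

576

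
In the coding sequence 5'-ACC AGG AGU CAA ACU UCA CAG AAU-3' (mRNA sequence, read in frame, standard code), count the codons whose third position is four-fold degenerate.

3

Codon 1 ACC (Thr): third position 4-fold.
Codon 2 AGG (Arg): third position 2-fold.
Codon 3 AGU (Ser): third position 2-fold.
Codon 4 CAA (Gln): third position 2-fold.
Codon 5 ACU (Thr): third position 4-fold.
Codon 6 UCA (Ser): third position 4-fold.
Codon 7 CAG (Gln): third position 2-fold.
Codon 8 AAU (Asn): third position 2-fold.
Four-fold degenerate third positions: 3.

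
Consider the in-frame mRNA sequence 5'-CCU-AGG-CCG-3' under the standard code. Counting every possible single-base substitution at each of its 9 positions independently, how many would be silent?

8

Codon 1 (CCU, Pro): 3 synonymous substitutions.
Codon 2 (AGG, Arg): 2 synonymous substitutions.
Codon 3 (CCG, Pro): 3 synonymous substitutions.
Total: 3 + 2 + 3 = 8.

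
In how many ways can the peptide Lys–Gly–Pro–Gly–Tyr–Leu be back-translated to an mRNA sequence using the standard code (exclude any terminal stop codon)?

Lys: 2 codons.
Gly: 4 codons.
Pro: 4 codons.
Gly: 4 codons.
Tyr: 2 codons.
Leu: 6 codons.
2 × 4 × 4 × 4 × 2 × 6 = 1536.

1536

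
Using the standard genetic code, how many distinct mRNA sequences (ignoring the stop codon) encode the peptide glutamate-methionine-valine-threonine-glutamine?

64

Glu: 2 codons.
Met: 1 codon.
Val: 4 codons.
Thr: 4 codons.
Gln: 2 codons.
2 × 1 × 4 × 4 × 2 = 64.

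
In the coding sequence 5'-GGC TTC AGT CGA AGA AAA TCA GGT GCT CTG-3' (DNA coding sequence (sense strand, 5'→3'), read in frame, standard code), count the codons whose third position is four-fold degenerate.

6

Codon 1 GGC (Gly): third position 4-fold.
Codon 2 TTC (Phe): third position 2-fold.
Codon 3 AGT (Ser): third position 2-fold.
Codon 4 CGA (Arg): third position 4-fold.
Codon 5 AGA (Arg): third position 2-fold.
Codon 6 AAA (Lys): third position 2-fold.
Codon 7 TCA (Ser): third position 4-fold.
Codon 8 GGT (Gly): third position 4-fold.
Codon 9 GCT (Ala): third position 4-fold.
Codon 10 CTG (Leu): third position 4-fold.
Four-fold degenerate third positions: 6.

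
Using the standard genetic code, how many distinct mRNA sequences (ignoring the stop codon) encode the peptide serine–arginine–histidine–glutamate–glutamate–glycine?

1152

Ser: 6 codons.
Arg: 6 codons.
His: 2 codons.
Glu: 2 codons.
Glu: 2 codons.
Gly: 4 codons.
6 × 6 × 2 × 2 × 2 × 4 = 1152.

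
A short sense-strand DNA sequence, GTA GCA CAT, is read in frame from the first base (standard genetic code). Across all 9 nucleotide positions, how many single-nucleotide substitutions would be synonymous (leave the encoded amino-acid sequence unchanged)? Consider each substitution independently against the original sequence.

7

Codon 1 (GTA, Val): 3 synonymous substitutions.
Codon 2 (GCA, Ala): 3 synonymous substitutions.
Codon 3 (CAT, His): 1 synonymous substitution.
Total: 3 + 3 + 1 = 7.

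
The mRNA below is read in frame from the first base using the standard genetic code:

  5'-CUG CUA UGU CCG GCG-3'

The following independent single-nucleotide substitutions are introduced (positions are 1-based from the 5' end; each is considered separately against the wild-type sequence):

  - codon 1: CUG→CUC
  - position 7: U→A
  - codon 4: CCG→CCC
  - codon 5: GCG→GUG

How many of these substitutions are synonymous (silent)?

2

Codon 1: CUG (Leu) → CUC (Leu) — synonymous.
Codon 3: UGU (Cys) → AGU (Ser) — missense.
Codon 4: CCG (Pro) → CCC (Pro) — synonymous.
Codon 5: GCG (Ala) → GUG (Val) — missense.
Synonymous: 2 of 4.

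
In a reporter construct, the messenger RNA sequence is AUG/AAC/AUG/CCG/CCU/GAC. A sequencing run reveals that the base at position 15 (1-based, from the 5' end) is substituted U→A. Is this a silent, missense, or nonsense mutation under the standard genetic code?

silent

Position 15 falls in codon 5: CCU → Pro.
After the substitution the codon is CCA → Pro.
Both encode Pro, so the change is synonymous.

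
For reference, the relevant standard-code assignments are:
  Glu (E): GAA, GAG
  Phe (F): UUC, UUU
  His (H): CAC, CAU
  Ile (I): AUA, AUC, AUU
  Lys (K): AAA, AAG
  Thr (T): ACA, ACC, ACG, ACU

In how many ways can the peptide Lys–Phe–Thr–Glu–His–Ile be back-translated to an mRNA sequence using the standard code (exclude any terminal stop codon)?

192

Lys: 2 codons.
Phe: 2 codons.
Thr: 4 codons.
Glu: 2 codons.
His: 2 codons.
Ile: 3 codons.
2 × 2 × 4 × 2 × 2 × 3 = 192.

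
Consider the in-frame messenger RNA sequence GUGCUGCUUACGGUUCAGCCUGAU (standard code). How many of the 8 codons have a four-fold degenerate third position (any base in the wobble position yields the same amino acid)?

Codon 1 GUG (Val): third position 4-fold.
Codon 2 CUG (Leu): third position 4-fold.
Codon 3 CUU (Leu): third position 4-fold.
Codon 4 ACG (Thr): third position 4-fold.
Codon 5 GUU (Val): third position 4-fold.
Codon 6 CAG (Gln): third position 2-fold.
Codon 7 CCU (Pro): third position 4-fold.
Codon 8 GAU (Asp): third position 2-fold.
Four-fold degenerate third positions: 6.

6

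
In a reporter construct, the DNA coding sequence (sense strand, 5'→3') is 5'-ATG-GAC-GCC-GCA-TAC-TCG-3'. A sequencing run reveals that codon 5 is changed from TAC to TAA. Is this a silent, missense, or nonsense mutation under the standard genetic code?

nonsense

Position 15 falls in codon 5: TAC → Tyr.
After the substitution the codon is TAA → Stop.
The new codon is a stop codon, so this is a nonsense mutation.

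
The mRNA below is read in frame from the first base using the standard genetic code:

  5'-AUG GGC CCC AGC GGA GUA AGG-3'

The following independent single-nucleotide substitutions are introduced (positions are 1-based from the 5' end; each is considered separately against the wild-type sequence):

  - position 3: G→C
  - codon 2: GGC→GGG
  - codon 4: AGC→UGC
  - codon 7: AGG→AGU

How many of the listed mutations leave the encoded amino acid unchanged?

Codon 1: AUG (Met) → AUC (Ile) — missense.
Codon 2: GGC (Gly) → GGG (Gly) — synonymous.
Codon 4: AGC (Ser) → UGC (Cys) — missense.
Codon 7: AGG (Arg) → AGU (Ser) — missense.
Synonymous: 1 of 4.

1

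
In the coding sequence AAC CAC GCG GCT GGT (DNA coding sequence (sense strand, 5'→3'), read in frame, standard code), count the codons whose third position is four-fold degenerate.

Codon 1 AAC (Asn): third position 2-fold.
Codon 2 CAC (His): third position 2-fold.
Codon 3 GCG (Ala): third position 4-fold.
Codon 4 GCT (Ala): third position 4-fold.
Codon 5 GGT (Gly): third position 4-fold.
Four-fold degenerate third positions: 3.

3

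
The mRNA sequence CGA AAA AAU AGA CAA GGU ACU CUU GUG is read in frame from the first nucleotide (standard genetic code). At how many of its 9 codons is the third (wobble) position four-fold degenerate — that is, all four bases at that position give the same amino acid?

5

Codon 1 CGA (Arg): third position 4-fold.
Codon 2 AAA (Lys): third position 2-fold.
Codon 3 AAU (Asn): third position 2-fold.
Codon 4 AGA (Arg): third position 2-fold.
Codon 5 CAA (Gln): third position 2-fold.
Codon 6 GGU (Gly): third position 4-fold.
Codon 7 ACU (Thr): third position 4-fold.
Codon 8 CUU (Leu): third position 4-fold.
Codon 9 GUG (Val): third position 4-fold.
Four-fold degenerate third positions: 5.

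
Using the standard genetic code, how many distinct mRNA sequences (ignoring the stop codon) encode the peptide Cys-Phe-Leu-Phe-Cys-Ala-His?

Cys: 2 codons.
Phe: 2 codons.
Leu: 6 codons.
Phe: 2 codons.
Cys: 2 codons.
Ala: 4 codons.
His: 2 codons.
2 × 2 × 6 × 2 × 2 × 4 × 2 = 768.

768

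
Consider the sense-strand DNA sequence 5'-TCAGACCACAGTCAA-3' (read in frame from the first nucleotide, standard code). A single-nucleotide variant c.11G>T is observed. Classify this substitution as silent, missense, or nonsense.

Position 11 falls in codon 4: AGT → Ser.
After the substitution the codon is ATT → Ile.
Ser ≠ Ile, so this is a missense mutation.

missense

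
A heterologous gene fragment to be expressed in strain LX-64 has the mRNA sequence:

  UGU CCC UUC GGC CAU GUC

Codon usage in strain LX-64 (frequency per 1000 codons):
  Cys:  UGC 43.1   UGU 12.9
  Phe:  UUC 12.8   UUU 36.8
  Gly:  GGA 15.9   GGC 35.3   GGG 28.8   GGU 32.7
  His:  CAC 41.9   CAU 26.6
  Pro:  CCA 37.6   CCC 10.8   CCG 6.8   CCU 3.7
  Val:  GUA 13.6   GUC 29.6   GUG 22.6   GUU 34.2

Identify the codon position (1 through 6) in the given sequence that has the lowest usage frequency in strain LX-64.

Codon 1 UGU (Cys): 12.9 per 1000.
Codon 2 CCC (Pro): 10.8 per 1000.
Codon 3 UUC (Phe): 12.8 per 1000.
Codon 4 GGC (Gly): 35.3 per 1000.
Codon 5 CAU (His): 26.6 per 1000.
Codon 6 GUC (Val): 29.6 per 1000.
Lowest frequency is 10.8 at codon 2.

2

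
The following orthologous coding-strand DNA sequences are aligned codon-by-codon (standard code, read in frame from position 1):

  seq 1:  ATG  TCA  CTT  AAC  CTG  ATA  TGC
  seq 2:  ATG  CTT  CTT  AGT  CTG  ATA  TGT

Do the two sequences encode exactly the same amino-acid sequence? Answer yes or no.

no

Codon 1: ATG Met / ATG Met — identical.
Codon 2: TCA Ser / CTT Leu — nonsynonymous.
Codon 3: CTT Leu / CTT Leu — identical.
Codon 4: AAC Asn / AGT Ser — nonsynonymous.
Codon 5: CTG Leu / CTG Leu — identical.
Codon 6: ATA Ile / ATA Ile — identical.
Codon 7: TGC Cys / TGT Cys — synonymous.
Nonsynonymous differences: 2 → different protein.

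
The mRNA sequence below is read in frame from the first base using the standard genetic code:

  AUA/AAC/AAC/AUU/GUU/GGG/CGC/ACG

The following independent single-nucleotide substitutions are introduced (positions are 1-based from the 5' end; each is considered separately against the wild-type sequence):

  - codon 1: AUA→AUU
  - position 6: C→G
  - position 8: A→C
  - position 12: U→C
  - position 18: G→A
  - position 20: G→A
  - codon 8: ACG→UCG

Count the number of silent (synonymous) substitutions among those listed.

Codon 1: AUA (Ile) → AUU (Ile) — synonymous.
Codon 2: AAC (Asn) → AAG (Lys) — missense.
Codon 3: AAC (Asn) → ACC (Thr) — missense.
Codon 4: AUU (Ile) → AUC (Ile) — synonymous.
Codon 6: GGG (Gly) → GGA (Gly) — synonymous.
Codon 7: CGC (Arg) → CAC (His) — missense.
Codon 8: ACG (Thr) → UCG (Ser) — missense.
Synonymous: 3 of 7.

3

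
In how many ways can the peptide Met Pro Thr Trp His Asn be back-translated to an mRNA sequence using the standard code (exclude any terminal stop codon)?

Met: 1 codon.
Pro: 4 codons.
Thr: 4 codons.
Trp: 1 codon.
His: 2 codons.
Asn: 2 codons.
1 × 4 × 4 × 1 × 2 × 2 = 64.

64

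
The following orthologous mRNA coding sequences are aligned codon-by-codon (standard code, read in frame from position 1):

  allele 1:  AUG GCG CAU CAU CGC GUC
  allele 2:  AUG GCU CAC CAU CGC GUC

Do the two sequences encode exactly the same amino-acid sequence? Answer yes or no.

Codon 1: AUG Met / AUG Met — identical.
Codon 2: GCG Ala / GCU Ala — synonymous.
Codon 3: CAU His / CAC His — synonymous.
Codon 4: CAU His / CAU His — identical.
Codon 5: CGC Arg / CGC Arg — identical.
Codon 6: GUC Val / GUC Val — identical.
Nonsynonymous differences: 0 → same protein.

yes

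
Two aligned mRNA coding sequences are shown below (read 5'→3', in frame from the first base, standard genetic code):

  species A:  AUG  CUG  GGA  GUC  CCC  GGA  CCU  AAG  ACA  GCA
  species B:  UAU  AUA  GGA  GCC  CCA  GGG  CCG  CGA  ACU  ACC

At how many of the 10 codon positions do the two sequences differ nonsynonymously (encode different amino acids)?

5

Codon 1: AUG Met / UAU Tyr — nonsynonymous.
Codon 2: CUG Leu / AUA Ile — nonsynonymous.
Codon 3: GGA Gly / GGA Gly — identical.
Codon 4: GUC Val / GCC Ala — nonsynonymous.
Codon 5: CCC Pro / CCA Pro — synonymous.
Codon 6: GGA Gly / GGG Gly — synonymous.
Codon 7: CCU Pro / CCG Pro — synonymous.
Codon 8: AAG Lys / CGA Arg — nonsynonymous.
Codon 9: ACA Thr / ACU Thr — synonymous.
Codon 10: GCA Ala / ACC Thr — nonsynonymous.
Nonsynonymous differences: 5.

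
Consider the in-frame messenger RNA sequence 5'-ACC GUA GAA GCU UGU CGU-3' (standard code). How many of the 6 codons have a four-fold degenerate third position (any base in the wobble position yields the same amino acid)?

Codon 1 ACC (Thr): third position 4-fold.
Codon 2 GUA (Val): third position 4-fold.
Codon 3 GAA (Glu): third position 2-fold.
Codon 4 GCU (Ala): third position 4-fold.
Codon 5 UGU (Cys): third position 2-fold.
Codon 6 CGU (Arg): third position 4-fold.
Four-fold degenerate third positions: 4.

4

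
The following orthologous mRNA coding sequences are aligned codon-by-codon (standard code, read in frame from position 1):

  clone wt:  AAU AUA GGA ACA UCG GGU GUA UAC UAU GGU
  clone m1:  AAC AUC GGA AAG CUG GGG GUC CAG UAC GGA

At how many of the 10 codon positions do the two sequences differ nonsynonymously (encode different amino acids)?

3

Codon 1: AAU Asn / AAC Asn — synonymous.
Codon 2: AUA Ile / AUC Ile — synonymous.
Codon 3: GGA Gly / GGA Gly — identical.
Codon 4: ACA Thr / AAG Lys — nonsynonymous.
Codon 5: UCG Ser / CUG Leu — nonsynonymous.
Codon 6: GGU Gly / GGG Gly — synonymous.
Codon 7: GUA Val / GUC Val — synonymous.
Codon 8: UAC Tyr / CAG Gln — nonsynonymous.
Codon 9: UAU Tyr / UAC Tyr — synonymous.
Codon 10: GGU Gly / GGA Gly — synonymous.
Nonsynonymous differences: 3.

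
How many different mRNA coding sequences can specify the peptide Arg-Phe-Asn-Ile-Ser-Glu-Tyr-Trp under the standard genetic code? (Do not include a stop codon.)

1728

Arg: 6 codons.
Phe: 2 codons.
Asn: 2 codons.
Ile: 3 codons.
Ser: 6 codons.
Glu: 2 codons.
Tyr: 2 codons.
Trp: 1 codon.
6 × 2 × 2 × 3 × 6 × 2 × 2 × 1 = 1728.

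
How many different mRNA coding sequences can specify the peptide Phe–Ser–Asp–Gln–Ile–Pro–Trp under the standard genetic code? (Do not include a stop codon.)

576

Phe: 2 codons.
Ser: 6 codons.
Asp: 2 codons.
Gln: 2 codons.
Ile: 3 codons.
Pro: 4 codons.
Trp: 1 codon.
2 × 6 × 2 × 2 × 3 × 4 × 1 = 576.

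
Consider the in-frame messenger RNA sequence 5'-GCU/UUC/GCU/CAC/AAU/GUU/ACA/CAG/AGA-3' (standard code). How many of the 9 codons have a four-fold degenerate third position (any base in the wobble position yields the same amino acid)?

Codon 1 GCU (Ala): third position 4-fold.
Codon 2 UUC (Phe): third position 2-fold.
Codon 3 GCU (Ala): third position 4-fold.
Codon 4 CAC (His): third position 2-fold.
Codon 5 AAU (Asn): third position 2-fold.
Codon 6 GUU (Val): third position 4-fold.
Codon 7 ACA (Thr): third position 4-fold.
Codon 8 CAG (Gln): third position 2-fold.
Codon 9 AGA (Arg): third position 2-fold.
Four-fold degenerate third positions: 4.

4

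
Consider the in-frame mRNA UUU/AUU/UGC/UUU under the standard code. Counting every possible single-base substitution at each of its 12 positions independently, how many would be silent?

5

Codon 1 (UUU, Phe): 1 synonymous substitution.
Codon 2 (AUU, Ile): 2 synonymous substitutions.
Codon 3 (UGC, Cys): 1 synonymous substitution.
Codon 4 (UUU, Phe): 1 synonymous substitution.
Total: 1 + 2 + 1 + 1 = 5.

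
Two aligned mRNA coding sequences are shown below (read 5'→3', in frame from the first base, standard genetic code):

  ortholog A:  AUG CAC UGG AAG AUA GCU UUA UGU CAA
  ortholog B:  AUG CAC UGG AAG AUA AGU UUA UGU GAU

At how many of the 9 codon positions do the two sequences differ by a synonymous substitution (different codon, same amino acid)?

Codon 1: AUG Met / AUG Met — identical.
Codon 2: CAC His / CAC His — identical.
Codon 3: UGG Trp / UGG Trp — identical.
Codon 4: AAG Lys / AAG Lys — identical.
Codon 5: AUA Ile / AUA Ile — identical.
Codon 6: GCU Ala / AGU Ser — nonsynonymous.
Codon 7: UUA Leu / UUA Leu — identical.
Codon 8: UGU Cys / UGU Cys — identical.
Codon 9: CAA Gln / GAU Asp — nonsynonymous.
Synonymous differences: 0.

0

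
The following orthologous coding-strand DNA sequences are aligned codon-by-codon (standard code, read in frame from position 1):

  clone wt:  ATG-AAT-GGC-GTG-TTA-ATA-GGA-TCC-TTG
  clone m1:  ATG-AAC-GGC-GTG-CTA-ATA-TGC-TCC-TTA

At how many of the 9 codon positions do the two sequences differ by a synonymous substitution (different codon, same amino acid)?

Codon 1: ATG Met / ATG Met — identical.
Codon 2: AAT Asn / AAC Asn — synonymous.
Codon 3: GGC Gly / GGC Gly — identical.
Codon 4: GTG Val / GTG Val — identical.
Codon 5: TTA Leu / CTA Leu — synonymous.
Codon 6: ATA Ile / ATA Ile — identical.
Codon 7: GGA Gly / TGC Cys — nonsynonymous.
Codon 8: TCC Ser / TCC Ser — identical.
Codon 9: TTG Leu / TTA Leu — synonymous.
Synonymous differences: 3.

3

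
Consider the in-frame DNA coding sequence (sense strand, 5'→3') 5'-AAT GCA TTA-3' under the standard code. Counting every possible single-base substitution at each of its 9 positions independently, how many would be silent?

6

Codon 1 (AAT, Asn): 1 synonymous substitution.
Codon 2 (GCA, Ala): 3 synonymous substitutions.
Codon 3 (TTA, Leu): 2 synonymous substitutions.
Total: 1 + 3 + 2 = 6.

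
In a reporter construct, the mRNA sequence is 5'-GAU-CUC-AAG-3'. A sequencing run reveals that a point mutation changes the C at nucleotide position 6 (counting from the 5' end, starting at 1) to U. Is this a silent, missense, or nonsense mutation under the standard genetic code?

silent

Position 6 falls in codon 2: CUC → Leu.
After the substitution the codon is CUU → Leu.
Both encode Leu, so the change is synonymous.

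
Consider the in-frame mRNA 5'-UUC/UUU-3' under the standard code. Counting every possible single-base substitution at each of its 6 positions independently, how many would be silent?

2

Codon 1 (UUC, Phe): 1 synonymous substitution.
Codon 2 (UUU, Phe): 1 synonymous substitution.
Total: 1 + 1 = 2.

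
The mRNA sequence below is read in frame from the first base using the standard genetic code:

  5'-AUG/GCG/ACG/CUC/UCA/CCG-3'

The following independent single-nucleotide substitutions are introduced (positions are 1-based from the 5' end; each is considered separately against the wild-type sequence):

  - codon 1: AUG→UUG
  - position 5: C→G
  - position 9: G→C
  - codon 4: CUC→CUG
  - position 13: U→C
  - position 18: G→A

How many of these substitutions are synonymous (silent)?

Codon 1: AUG (Met) → UUG (Leu) — missense.
Codon 2: GCG (Ala) → GGG (Gly) — missense.
Codon 3: ACG (Thr) → ACC (Thr) — synonymous.
Codon 4: CUC (Leu) → CUG (Leu) — synonymous.
Codon 5: UCA (Ser) → CCA (Pro) — missense.
Codon 6: CCG (Pro) → CCA (Pro) — synonymous.
Synonymous: 3 of 6.

3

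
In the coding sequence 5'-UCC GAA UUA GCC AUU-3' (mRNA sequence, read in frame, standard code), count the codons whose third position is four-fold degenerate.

2

Codon 1 UCC (Ser): third position 4-fold.
Codon 2 GAA (Glu): third position 2-fold.
Codon 3 UUA (Leu): third position 2-fold.
Codon 4 GCC (Ala): third position 4-fold.
Codon 5 AUU (Ile): third position 3-fold.
Four-fold degenerate third positions: 2.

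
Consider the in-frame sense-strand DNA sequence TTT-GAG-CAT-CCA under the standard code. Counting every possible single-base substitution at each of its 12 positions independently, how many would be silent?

6

Codon 1 (TTT, Phe): 1 synonymous substitution.
Codon 2 (GAG, Glu): 1 synonymous substitution.
Codon 3 (CAT, His): 1 synonymous substitution.
Codon 4 (CCA, Pro): 3 synonymous substitutions.
Total: 1 + 1 + 1 + 3 = 6.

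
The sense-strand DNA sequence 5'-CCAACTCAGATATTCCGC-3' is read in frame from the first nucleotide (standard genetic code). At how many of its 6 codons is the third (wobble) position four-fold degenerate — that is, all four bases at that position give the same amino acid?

3

Codon 1 CCA (Pro): third position 4-fold.
Codon 2 ACT (Thr): third position 4-fold.
Codon 3 CAG (Gln): third position 2-fold.
Codon 4 ATA (Ile): third position 3-fold.
Codon 5 TTC (Phe): third position 2-fold.
Codon 6 CGC (Arg): third position 4-fold.
Four-fold degenerate third positions: 3.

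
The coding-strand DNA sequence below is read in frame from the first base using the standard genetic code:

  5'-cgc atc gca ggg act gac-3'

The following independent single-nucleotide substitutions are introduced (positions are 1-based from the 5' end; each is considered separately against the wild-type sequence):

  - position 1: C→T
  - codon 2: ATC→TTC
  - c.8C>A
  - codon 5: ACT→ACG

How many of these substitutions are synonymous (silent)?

1

Codon 1: CGC (Arg) → TGC (Cys) — missense.
Codon 2: ATC (Ile) → TTC (Phe) — missense.
Codon 3: GCA (Ala) → GAA (Glu) — missense.
Codon 5: ACT (Thr) → ACG (Thr) — synonymous.
Synonymous: 1 of 4.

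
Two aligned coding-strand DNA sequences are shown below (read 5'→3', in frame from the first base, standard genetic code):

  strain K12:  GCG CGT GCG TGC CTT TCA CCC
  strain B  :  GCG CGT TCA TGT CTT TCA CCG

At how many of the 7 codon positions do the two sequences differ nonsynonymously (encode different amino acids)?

1

Codon 1: GCG Ala / GCG Ala — identical.
Codon 2: CGT Arg / CGT Arg — identical.
Codon 3: GCG Ala / TCA Ser — nonsynonymous.
Codon 4: TGC Cys / TGT Cys — synonymous.
Codon 5: CTT Leu / CTT Leu — identical.
Codon 6: TCA Ser / TCA Ser — identical.
Codon 7: CCC Pro / CCG Pro — synonymous.
Nonsynonymous differences: 1.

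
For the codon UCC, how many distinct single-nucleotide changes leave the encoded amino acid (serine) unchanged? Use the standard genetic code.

3

Position 1: none → 0 synonymous.
Position 2: none → 0 synonymous.
Position 3: UCU, UCA, UCG → 3 synonymous.
Total: 0 + 0 + 3 = 3.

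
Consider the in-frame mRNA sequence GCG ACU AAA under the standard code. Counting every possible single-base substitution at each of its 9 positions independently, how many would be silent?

Codon 1 (GCG, Ala): 3 synonymous substitutions.
Codon 2 (ACU, Thr): 3 synonymous substitutions.
Codon 3 (AAA, Lys): 1 synonymous substitution.
Total: 3 + 3 + 1 = 7.

7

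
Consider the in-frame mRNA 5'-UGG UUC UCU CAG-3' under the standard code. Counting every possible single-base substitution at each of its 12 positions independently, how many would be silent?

Codon 1 (UGG, Trp): 0 synonymous substitutions.
Codon 2 (UUC, Phe): 1 synonymous substitution.
Codon 3 (UCU, Ser): 3 synonymous substitutions.
Codon 4 (CAG, Gln): 1 synonymous substitution.
Total: 0 + 1 + 3 + 1 = 5.

5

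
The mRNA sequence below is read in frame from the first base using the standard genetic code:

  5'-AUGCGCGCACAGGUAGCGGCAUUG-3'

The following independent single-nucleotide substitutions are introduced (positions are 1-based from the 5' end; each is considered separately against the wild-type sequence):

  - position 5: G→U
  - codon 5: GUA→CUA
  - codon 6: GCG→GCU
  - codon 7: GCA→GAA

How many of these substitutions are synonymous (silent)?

1

Codon 2: CGC (Arg) → CUC (Leu) — missense.
Codon 5: GUA (Val) → CUA (Leu) — missense.
Codon 6: GCG (Ala) → GCU (Ala) — synonymous.
Codon 7: GCA (Ala) → GAA (Glu) — missense.
Synonymous: 1 of 4.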